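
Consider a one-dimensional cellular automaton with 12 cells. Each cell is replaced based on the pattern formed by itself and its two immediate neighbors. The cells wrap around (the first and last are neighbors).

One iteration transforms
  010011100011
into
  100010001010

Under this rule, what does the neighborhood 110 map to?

0

At position 6 the neighborhood is 110; the next row has 0 there.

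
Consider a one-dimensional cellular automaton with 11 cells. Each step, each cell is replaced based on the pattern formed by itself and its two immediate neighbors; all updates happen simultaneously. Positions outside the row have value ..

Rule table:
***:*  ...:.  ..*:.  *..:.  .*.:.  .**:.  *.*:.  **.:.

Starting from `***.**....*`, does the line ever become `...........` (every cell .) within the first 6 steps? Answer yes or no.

yes

.*.........
...........
all cells are . at step 2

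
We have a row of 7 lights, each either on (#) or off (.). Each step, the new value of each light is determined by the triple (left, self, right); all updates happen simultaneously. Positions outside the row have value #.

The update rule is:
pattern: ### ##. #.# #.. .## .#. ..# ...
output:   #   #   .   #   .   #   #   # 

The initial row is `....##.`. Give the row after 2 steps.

####.#.

####.#.
####.#.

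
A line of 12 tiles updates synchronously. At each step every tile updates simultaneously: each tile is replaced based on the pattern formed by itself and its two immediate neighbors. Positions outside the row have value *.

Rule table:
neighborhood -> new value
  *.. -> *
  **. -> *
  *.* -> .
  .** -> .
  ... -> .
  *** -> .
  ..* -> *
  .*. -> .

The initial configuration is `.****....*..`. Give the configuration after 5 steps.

**.***....*.

step 1: ....**..*.**
step 2: *..*.***....
step 3: ***....**..*
step 4: ..**..*.***.
step 5: **.***....*.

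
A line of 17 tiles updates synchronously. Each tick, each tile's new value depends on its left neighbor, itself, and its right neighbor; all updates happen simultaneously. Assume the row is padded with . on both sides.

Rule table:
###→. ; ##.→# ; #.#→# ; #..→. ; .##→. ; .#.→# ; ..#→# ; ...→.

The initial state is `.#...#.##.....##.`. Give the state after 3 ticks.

##..###.#....#.#.
.#.#..###...####.
####.#..#..#...#.

####.#..#..#...#.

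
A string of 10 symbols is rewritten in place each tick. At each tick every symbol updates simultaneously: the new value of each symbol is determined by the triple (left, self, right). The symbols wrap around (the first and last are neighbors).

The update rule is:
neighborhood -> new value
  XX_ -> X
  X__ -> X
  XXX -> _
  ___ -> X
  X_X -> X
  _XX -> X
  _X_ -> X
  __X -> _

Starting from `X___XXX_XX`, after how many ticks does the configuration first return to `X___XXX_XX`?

15

tick 1: XXX_X_XXX_
tick 2: X_XXXXX_XX
tick 3: XXX___XXX_
tick 4: X_XXX_X_XX
tick 5: XXX_XXXXX_
tick 6: X_XXX___XX
tick 7: XXX_XXX_X_
tick 8: X_XXX_XXXX
tick 9: XXX_XXX___
tick 10: X_XXX_XXX_
tick 11: XXX_XXX_XX
tick 12: __XXX_XXX_
tick 13: X_X_XXX_XX
tick 14: XXXXX_XXX_
tick 15: X___XXX_XX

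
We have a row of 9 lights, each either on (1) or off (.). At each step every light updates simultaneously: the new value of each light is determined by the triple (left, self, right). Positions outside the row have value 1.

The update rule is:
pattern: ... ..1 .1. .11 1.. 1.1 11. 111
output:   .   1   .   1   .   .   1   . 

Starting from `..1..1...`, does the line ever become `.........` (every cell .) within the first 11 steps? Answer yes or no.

.1..1...1
...1...11
..1...11.
.1...111.
....11.1.
...111...
..11.1..1
.111...11
.1.1..11.
.....111.
....11.1.
step 11 is ....11.1., still not uniform .

no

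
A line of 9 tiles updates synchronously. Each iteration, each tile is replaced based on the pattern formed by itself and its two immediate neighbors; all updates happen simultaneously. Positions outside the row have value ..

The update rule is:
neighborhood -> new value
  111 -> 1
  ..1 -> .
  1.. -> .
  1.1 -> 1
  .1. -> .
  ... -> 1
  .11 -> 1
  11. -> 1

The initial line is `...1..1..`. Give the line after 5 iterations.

iteration 1: 11......1
iteration 2: 11.1111..
iteration 3: 1111111.1
iteration 4: 11111111.
iteration 5: 11111111.

11111111.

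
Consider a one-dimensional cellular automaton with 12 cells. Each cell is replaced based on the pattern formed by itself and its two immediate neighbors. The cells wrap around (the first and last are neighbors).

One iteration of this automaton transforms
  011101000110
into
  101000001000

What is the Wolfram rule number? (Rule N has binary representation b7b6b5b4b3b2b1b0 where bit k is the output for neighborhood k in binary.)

position 2: 111 → 1  (bit 7 = 1)
position 3: 110 → 0  (bit 6 = 0)
position 4: 101 → 0  (bit 5 = 0)
position 6: 100 → 0  (bit 4 = 0)
position 1: 011 → 0  (bit 3 = 0)
position 5: 010 → 0  (bit 2 = 0)
position 0: 001 → 1  (bit 1 = 1)
position 7: 000 → 0  (bit 0 = 0)
bits b7..b0 = 10000010 = 130

130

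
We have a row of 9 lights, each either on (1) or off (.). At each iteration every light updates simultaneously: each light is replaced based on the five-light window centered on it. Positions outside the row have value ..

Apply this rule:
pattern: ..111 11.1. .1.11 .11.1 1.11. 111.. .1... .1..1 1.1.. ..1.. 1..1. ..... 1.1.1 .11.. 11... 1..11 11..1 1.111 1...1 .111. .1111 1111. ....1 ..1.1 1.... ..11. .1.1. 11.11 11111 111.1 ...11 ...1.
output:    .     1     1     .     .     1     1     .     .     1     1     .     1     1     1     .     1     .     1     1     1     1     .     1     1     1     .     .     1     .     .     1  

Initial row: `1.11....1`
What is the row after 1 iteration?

11.111.11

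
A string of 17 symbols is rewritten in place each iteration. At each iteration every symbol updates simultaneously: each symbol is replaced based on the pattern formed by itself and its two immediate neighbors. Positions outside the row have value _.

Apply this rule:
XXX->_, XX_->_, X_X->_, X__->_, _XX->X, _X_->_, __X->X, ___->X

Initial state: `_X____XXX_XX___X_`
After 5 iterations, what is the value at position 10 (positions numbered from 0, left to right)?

X

X__XXXX___X__XX__
__XX____XX__XX__X
XXX__XXXX__XX__X_
X___XX____XX__X__
__XXX__XXXX__X__X
position 10 holds X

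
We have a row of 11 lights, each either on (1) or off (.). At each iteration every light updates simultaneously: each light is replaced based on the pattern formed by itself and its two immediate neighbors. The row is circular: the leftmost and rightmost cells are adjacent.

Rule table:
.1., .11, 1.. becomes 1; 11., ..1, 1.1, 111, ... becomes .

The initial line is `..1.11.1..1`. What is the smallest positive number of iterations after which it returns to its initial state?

1.1.1..11.1
..1.11.1..1

2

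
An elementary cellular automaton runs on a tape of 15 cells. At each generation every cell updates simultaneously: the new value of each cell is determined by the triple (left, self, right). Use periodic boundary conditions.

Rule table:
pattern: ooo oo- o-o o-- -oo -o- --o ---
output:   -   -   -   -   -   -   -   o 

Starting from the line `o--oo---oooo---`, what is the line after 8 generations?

ooooo---oooo---

------o------o-
ooooo---oooo---
------o------o-  (repeats generation 1; period 2)
generation 8: ooooo---oooo---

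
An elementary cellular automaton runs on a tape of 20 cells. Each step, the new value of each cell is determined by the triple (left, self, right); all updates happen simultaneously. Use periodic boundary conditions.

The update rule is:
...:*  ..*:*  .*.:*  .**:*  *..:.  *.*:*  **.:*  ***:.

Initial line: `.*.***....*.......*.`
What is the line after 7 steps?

*..*****........****

****.*.****.*******.
*..*****..***.....**
*.**...*.**.*.*****.
****.**********...**
...***........*.***.
****.*.**********.*.
*..*****........****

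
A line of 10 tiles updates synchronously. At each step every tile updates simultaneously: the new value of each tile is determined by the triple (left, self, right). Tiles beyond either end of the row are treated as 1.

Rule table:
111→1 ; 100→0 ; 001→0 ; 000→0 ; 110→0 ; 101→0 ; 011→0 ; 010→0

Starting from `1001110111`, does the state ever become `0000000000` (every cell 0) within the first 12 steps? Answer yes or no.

yes

0000100011
0000000001
0000000000
all cells are 0 at step 3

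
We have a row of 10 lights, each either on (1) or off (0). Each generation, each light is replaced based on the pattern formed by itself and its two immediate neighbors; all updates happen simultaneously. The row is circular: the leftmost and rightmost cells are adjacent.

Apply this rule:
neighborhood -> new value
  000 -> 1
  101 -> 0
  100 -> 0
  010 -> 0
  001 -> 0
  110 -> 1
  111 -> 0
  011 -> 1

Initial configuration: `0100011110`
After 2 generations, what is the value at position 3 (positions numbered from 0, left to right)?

0001010010
1100000000
position 3 holds 0

0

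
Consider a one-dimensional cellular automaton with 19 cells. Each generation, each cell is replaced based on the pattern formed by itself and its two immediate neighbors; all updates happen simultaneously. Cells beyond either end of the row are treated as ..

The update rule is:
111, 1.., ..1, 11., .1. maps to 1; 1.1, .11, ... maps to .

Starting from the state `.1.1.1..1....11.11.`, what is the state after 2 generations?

11.1.11111..1.1..11
.1.1..1111111.111.1

.1.1..1111111.111.1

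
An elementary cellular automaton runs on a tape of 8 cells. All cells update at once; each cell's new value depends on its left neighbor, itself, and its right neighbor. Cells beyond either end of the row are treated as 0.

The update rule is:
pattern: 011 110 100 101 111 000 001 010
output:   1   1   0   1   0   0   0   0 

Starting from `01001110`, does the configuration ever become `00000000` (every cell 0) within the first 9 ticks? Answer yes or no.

yes

00001010
00000100
00000000
all cells are 0 at tick 3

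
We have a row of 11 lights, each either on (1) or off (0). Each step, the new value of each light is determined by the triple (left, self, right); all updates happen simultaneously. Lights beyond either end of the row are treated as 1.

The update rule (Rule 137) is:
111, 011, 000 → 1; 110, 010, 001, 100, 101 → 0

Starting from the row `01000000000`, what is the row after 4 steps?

00011111110
01011111100
00011111000
01011110010

01011110010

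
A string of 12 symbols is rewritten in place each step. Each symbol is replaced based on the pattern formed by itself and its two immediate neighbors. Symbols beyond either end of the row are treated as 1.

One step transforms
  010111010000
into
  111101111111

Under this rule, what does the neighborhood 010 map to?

At position 1 the neighborhood is 010; the next row has 1 there.

1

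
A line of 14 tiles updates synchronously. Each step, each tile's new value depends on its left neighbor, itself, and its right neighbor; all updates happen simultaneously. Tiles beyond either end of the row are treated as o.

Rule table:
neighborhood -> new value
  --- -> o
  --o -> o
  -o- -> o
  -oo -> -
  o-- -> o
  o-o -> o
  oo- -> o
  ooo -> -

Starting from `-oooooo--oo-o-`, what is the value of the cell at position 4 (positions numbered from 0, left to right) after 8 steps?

o-----ooo-oooo
oooooo--oo----
-----ooo-ooooo
ooooo--oo-----
----ooo-oooooo
oooo--oo------
---ooo-ooooooo
ooo--oo-------
position 4 holds -

-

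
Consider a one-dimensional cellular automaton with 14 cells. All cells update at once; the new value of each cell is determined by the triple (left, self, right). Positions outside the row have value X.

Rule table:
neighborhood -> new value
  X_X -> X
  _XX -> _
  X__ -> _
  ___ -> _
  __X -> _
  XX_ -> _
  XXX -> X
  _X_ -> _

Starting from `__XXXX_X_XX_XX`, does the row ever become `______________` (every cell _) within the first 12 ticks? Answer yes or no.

yes

___XX_X_X__X_X
_____X_X____X_
______X______X
______________
all cells are _ at tick 4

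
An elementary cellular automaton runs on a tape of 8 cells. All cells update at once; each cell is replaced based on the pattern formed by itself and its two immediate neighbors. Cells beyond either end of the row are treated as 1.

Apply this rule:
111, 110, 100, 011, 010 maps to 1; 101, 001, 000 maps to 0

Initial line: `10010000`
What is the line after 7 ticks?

11011000
11011100
11011110
11011110  (fixed point — unchanged through tick 7)

11011110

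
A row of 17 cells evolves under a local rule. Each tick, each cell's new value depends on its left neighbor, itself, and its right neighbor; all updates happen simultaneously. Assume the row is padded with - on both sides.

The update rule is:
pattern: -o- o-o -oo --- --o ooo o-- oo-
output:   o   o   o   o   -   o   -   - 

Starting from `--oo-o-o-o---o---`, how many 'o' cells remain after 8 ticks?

12

tick 1: o-o-oooooo-o-o-oo
tick 2: ooooooooo-oooooo-
tick 3: oooooooo-oooooo--
tick 4: ooooooo-oooooo--o
tick 5: oooooo-oooooo---o
tick 6: ooooo-oooooo--o-o
tick 7: oooo-oooooo---ooo
tick 8: ooo-oooooo--o-oo-
count of o: 12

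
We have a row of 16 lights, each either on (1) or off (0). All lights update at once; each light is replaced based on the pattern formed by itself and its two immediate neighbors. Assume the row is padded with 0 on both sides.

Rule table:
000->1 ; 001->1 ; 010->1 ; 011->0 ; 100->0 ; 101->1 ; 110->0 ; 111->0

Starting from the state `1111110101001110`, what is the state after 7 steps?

0000000001110011

0000001111010000
1111110000110111
0000000111001000
1111111000011011
0000000011100100
1111111100001101
0000000001110011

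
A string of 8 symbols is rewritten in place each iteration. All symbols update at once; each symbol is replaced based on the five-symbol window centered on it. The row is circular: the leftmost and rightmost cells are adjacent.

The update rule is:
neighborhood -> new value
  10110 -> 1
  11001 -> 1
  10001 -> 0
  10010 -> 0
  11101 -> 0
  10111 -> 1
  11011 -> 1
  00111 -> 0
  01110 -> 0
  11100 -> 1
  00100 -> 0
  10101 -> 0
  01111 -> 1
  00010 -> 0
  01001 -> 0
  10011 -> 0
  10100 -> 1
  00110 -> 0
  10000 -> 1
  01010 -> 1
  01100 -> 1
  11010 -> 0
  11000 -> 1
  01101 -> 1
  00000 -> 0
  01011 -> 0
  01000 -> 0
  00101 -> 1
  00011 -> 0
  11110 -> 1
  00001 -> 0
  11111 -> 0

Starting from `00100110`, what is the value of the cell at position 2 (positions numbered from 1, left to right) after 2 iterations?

1

00000011
11000001
position 2 holds 1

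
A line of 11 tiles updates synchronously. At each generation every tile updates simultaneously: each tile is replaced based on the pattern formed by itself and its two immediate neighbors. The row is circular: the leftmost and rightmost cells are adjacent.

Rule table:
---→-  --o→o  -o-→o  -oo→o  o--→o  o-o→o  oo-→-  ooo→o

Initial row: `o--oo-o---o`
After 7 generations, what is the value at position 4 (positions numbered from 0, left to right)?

o

-ooo-ooo-oo
ooo-ooo-oo-
oo-ooo-oo-o
o-ooo-oo-oo
-ooo-oo-ooo
ooo-oo-ooo-
oo-oo-ooo-o
position 4 holds o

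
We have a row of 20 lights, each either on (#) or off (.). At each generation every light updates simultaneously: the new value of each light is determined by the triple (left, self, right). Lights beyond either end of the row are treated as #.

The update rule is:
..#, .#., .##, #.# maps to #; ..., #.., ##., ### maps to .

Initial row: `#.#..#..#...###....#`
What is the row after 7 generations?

generation 1: .##.##.##..##.....##
generation 2: ##.##.##..##.....##.
generation 3: ..##.##..##.....##.#
generation 4: .##.##..##.....##.##
generation 5: ##.##..##.....##.##.
generation 6: ..##..##.....##.##.#
generation 7: .##..##.....##.##.##

.##..##.....##.##.##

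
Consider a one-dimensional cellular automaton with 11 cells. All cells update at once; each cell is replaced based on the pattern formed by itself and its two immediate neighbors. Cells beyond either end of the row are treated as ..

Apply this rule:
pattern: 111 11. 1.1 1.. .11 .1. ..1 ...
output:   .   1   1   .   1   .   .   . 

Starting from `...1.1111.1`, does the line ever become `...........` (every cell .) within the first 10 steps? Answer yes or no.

no

....11..11.
....11..11.  (fixed point — unchanged through step 10)
step 10 is ....11..11., still not uniform .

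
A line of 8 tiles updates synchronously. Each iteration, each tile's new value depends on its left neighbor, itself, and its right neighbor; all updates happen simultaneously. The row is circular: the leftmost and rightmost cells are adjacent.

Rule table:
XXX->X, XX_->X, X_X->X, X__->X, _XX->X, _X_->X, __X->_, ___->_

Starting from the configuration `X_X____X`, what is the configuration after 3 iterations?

XXXXXX_X

XXXX___X
XXXXX__X
XXXXXX_X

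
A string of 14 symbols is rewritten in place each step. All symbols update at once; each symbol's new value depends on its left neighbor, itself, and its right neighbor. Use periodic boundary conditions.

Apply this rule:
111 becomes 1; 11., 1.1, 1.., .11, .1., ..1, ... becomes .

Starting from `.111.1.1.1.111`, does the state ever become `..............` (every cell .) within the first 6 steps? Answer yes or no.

step 1: ..1.........1.
step 2: ..............
all cells are . at step 2

yes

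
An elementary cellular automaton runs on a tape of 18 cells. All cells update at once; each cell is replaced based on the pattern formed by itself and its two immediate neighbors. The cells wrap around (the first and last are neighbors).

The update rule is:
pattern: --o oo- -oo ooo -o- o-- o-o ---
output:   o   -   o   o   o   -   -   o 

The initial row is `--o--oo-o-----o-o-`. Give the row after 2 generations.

ooo-oo--o-ooooo-o-
oo--o--oo-oooo--o-

oo--o--oo-oooo--o-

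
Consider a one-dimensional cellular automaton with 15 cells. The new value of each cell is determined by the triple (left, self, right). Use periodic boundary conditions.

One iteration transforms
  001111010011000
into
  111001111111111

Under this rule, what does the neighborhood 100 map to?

At position 8 the neighborhood is 100; the next row has 1 there.

1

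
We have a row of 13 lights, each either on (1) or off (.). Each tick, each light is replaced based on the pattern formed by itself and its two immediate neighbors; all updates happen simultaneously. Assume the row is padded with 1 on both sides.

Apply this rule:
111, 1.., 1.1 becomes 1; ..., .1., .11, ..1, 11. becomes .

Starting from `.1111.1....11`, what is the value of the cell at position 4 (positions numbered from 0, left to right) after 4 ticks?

.

tick 1: 1.11.1.1....1
tick 2: .1..1.1.1....
tick 3: 1.1..1.1.1...
tick 4: .1.1..1.1.1..
position 4 holds .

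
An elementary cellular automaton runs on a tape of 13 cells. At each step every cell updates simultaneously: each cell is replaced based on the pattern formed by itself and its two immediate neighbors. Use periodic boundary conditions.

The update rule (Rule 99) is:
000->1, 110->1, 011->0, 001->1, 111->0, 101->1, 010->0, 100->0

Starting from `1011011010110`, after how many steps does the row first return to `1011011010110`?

13

0101101101011
1010110110101
1101011011010
0110101101101
1011010110110
0101101011011
1010110101101
1101011010110
0110101101011
1011010110101
1101101011010
0110110101101
1011011010110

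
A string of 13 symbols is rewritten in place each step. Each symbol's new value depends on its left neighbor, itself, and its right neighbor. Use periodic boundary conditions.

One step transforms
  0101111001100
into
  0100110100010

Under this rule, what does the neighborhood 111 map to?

1

At position 4 the neighborhood is 111; the next row has 1 there.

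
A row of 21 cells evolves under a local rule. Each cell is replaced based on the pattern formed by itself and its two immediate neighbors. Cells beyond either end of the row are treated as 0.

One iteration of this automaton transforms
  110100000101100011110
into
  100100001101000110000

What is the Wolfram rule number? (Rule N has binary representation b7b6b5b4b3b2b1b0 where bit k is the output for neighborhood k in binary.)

14

position 17: 111 → 0  (bit 7 = 0)
position 1: 110 → 0  (bit 6 = 0)
position 2: 101 → 0  (bit 5 = 0)
position 4: 100 → 0  (bit 4 = 0)
position 0: 011 → 1  (bit 3 = 1)
position 3: 010 → 1  (bit 2 = 1)
position 8: 001 → 1  (bit 1 = 1)
position 5: 000 → 0  (bit 0 = 0)
bits b7..b0 = 00001110 = 14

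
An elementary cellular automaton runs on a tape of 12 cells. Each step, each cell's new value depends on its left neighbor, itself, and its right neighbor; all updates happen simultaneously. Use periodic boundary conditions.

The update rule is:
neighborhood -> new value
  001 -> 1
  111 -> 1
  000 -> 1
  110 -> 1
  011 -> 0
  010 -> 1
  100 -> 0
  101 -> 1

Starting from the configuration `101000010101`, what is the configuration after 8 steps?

111111011101

111011111110
011101111111
101110111111
110111011111
111011101111
111101110111
111110111011
111111011101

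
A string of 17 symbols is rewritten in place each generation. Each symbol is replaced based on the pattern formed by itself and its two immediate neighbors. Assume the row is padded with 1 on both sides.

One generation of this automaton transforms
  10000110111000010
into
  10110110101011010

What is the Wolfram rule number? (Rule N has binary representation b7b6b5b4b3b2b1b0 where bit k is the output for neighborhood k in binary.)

position 9: 111 → 0  (bit 7 = 0)
position 0: 110 → 1  (bit 6 = 1)
position 7: 101 → 0  (bit 5 = 0)
position 1: 100 → 0  (bit 4 = 0)
position 5: 011 → 1  (bit 3 = 1)
position 15: 010 → 1  (bit 2 = 1)
position 4: 001 → 0  (bit 1 = 0)
position 2: 000 → 1  (bit 0 = 1)
bits b7..b0 = 01001101 = 77

77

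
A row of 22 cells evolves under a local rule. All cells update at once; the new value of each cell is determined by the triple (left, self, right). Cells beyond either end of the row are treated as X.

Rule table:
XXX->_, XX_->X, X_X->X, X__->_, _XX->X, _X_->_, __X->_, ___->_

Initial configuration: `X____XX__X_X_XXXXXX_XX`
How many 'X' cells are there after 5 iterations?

X____XX___X_XX____XXX_
X____XX____XXX____X_XX
X____XX____X_X_____XX_
X____XX_____X______XXX
X____XX____________X__
count of X: 4

4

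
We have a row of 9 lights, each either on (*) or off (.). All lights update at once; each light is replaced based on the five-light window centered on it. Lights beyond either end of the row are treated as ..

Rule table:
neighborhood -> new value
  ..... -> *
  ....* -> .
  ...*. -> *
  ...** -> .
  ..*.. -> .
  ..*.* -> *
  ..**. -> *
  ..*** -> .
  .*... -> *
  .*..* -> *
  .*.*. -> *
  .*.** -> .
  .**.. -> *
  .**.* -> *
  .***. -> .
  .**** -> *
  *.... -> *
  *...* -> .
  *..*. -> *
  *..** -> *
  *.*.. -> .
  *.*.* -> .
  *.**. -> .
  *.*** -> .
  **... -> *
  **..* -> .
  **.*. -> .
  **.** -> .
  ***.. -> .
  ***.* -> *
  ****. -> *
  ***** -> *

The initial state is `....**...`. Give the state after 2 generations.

generation 1: **..*****
generation 2: **.*.***.

**.*.***.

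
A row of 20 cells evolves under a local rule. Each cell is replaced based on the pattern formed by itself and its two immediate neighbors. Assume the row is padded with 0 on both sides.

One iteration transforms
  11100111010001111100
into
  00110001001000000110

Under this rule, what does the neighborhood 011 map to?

At position 0 the neighborhood is 011; the next row has 0 there.

0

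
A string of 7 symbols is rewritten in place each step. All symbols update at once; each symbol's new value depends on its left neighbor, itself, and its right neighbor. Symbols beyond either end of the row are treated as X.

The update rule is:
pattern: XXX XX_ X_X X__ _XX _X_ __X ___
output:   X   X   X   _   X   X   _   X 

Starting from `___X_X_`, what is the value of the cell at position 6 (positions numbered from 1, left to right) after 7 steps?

X

step 1: _X_XXXX
step 2: XXXXXXX
step 3: XXXXXXX  (fixed point — unchanged through step 7)
position 6 holds X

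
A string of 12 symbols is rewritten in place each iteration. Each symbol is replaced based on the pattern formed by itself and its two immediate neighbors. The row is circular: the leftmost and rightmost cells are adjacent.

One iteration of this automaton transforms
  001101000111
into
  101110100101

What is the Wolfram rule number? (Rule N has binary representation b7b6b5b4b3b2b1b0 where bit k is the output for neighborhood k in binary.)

position 10: 111 → 0  (bit 7 = 0)
position 3: 110 → 1  (bit 6 = 1)
position 4: 101 → 1  (bit 5 = 1)
position 0: 100 → 1  (bit 4 = 1)
position 2: 011 → 1  (bit 3 = 1)
position 5: 010 → 0  (bit 2 = 0)
position 1: 001 → 0  (bit 1 = 0)
position 7: 000 → 0  (bit 0 = 0)
bits b7..b0 = 01111000 = 120

120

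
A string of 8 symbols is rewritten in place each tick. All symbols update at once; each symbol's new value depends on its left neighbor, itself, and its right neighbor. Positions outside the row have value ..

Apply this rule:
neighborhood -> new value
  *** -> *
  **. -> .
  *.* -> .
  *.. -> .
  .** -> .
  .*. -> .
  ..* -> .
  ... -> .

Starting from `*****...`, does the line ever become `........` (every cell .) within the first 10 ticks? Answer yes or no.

.***....
..*.....
........
all cells are . at tick 3

yes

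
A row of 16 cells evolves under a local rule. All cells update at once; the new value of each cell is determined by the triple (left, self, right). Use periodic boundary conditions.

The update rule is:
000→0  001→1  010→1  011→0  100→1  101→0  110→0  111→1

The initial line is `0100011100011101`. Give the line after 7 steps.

0101100101100101

0110101010101001
0000101010101111
1001101010100110
1110001010111000
0101011010010101
0101000011110101
0101100101100101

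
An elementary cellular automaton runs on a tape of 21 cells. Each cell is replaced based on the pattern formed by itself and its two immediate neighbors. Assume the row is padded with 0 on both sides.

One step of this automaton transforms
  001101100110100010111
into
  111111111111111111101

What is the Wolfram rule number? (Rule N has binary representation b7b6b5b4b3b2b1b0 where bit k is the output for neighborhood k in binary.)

127

position 19: 111 → 0  (bit 7 = 0)
position 3: 110 → 1  (bit 6 = 1)
position 4: 101 → 1  (bit 5 = 1)
position 7: 100 → 1  (bit 4 = 1)
position 2: 011 → 1  (bit 3 = 1)
position 12: 010 → 1  (bit 2 = 1)
position 1: 001 → 1  (bit 1 = 1)
position 0: 000 → 1  (bit 0 = 1)
bits b7..b0 = 01111111 = 127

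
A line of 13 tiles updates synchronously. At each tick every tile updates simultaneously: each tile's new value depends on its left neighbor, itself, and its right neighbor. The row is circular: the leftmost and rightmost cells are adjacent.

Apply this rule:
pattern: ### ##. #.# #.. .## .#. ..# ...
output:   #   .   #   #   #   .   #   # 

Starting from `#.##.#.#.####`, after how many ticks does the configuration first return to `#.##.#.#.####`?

.##.#.#.#####
##.#.#.#####.
#.#.#.#####.#
.#.#.#####.##
#.#.#####.##.
.#.#####.##.#
#.#####.##.#.
.#####.##.#.#
#####.##.#.#.
####.##.#.#.#
###.##.#.#.##
##.##.#.#.###
#.##.#.#.####

13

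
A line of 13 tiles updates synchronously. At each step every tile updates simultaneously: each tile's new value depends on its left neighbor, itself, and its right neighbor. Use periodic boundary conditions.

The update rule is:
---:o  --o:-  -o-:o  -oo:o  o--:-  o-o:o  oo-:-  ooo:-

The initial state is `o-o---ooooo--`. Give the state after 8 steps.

ooo-o-o------
o--oooo-oooo-
o--o---oo---o
---o-o-o--o-o
-o-ooooo--ooo
oooo------o--
o----oooo-o--
o-oo-o---oo--

o-oo-o---oo--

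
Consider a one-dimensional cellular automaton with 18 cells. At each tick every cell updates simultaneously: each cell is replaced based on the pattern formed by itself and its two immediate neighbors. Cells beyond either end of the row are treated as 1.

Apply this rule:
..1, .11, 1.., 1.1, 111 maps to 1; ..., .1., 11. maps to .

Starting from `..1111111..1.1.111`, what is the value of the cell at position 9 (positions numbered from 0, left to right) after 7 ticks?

1

tick 1: 11111111.11.1.1111
tick 2: 1111111.11.1.11111
tick 3: 111111.11.1.111111
tick 4: 11111.11.1.1111111
tick 5: 1111.11.1.11111111
tick 6: 111.11.1.111111111
tick 7: 11.11.1.1111111111
position 9 holds 1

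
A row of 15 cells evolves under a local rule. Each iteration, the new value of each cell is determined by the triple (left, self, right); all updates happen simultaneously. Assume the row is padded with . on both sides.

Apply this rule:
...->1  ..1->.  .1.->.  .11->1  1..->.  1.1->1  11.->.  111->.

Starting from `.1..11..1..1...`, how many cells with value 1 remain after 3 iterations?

4

....1........11
111...111111.1.
1...1.1.....1..
count of 1: 4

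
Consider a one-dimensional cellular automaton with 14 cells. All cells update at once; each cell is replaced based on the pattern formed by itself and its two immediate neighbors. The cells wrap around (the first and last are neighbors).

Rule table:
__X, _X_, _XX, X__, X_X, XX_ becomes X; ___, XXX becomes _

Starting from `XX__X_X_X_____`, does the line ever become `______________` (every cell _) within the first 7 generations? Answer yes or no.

no

generation 1: XXXXXXXXXX___X
generation 2: _________XX_XX
generation 3: X_______XXXXXX
generation 4: XX_____XX_____
generation 5: XXX___XXXX___X
generation 6: __XX_XX__XX_XX
generation 7: XXXXXXXXXXXXXX
generation 7 is XXXXXXXXXXXXXX, still not uniform _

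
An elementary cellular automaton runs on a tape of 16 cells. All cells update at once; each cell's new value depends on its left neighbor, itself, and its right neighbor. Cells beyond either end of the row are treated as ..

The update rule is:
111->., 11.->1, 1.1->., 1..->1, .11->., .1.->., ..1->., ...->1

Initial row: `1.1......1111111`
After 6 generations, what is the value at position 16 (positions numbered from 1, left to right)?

1

...11111.......1
11.....1111111..
.11111.......111
.....1111111...1
1111.......111..
...1111111...111
position 16 holds 1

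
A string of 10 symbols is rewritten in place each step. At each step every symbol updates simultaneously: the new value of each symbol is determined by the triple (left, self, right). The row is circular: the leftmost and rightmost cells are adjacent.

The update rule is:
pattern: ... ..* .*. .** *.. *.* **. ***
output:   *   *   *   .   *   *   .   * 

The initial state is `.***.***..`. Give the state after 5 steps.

step 1: *.*.*.*.**
step 2: .*******.*
step 3: *.*****.**
step 4: .*.***.*.*
step 5: ***.*.****

***.*.****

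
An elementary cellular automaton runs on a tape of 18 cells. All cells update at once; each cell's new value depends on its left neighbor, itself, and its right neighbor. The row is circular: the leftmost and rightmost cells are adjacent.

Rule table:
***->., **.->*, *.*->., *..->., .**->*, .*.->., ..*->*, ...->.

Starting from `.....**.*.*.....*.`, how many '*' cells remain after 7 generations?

generation 1: ....***........*..
generation 2: ...**.*.......*...
generation 3: ..***........*....
generation 4: .**.*.......*.....
generation 5: ***........*......
generation 6: *.*.......*......*
generation 7: *........*......**
count of *: 4

4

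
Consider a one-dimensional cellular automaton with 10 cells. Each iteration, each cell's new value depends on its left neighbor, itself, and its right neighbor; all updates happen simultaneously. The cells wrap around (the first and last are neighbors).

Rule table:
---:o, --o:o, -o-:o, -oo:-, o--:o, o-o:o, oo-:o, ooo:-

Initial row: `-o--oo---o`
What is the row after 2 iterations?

iteration 1: oooo-ooooo
iteration 2: ---oo-----

---oo-----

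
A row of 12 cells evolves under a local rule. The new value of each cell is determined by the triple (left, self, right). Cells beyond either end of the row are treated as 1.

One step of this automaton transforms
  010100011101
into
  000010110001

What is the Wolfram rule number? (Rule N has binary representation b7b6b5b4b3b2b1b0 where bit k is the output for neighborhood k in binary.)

position 8: 111 → 0  (bit 7 = 0)
position 9: 110 → 0  (bit 6 = 0)
position 0: 101 → 0  (bit 5 = 0)
position 4: 100 → 1  (bit 4 = 1)
position 7: 011 → 1  (bit 3 = 1)
position 1: 010 → 0  (bit 2 = 0)
position 6: 001 → 1  (bit 1 = 1)
position 5: 000 → 0  (bit 0 = 0)
bits b7..b0 = 00011010 = 26

26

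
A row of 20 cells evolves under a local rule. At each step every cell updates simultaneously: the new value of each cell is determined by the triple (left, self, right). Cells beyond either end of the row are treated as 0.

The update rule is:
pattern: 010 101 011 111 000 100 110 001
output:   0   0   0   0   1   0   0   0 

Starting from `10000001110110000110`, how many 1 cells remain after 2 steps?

10

00111100000000110000
10000001111110000111
count of 1: 10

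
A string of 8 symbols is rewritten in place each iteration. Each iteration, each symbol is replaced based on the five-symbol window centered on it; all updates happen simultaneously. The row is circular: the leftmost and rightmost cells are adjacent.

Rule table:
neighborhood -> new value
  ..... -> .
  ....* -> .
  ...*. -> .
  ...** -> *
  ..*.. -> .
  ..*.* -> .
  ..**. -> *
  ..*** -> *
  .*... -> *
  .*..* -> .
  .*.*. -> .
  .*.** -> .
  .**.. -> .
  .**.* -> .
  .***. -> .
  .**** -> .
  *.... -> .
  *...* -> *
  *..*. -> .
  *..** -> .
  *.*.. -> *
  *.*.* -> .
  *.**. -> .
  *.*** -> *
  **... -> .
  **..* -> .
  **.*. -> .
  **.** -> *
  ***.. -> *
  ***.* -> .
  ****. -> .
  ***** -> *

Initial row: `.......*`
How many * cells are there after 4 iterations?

iteration 1: *.......
iteration 2: .*......
iteration 3: ..*.....
iteration 4: ...*....
count of *: 1

1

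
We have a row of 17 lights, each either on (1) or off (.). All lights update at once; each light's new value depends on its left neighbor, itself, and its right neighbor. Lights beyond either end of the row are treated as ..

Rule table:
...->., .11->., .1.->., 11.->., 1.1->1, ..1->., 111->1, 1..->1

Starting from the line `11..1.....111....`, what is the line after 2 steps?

step 1: ..1..1.....1.1...
step 2: ...1..1.....1.1..

...1..1.....1.1..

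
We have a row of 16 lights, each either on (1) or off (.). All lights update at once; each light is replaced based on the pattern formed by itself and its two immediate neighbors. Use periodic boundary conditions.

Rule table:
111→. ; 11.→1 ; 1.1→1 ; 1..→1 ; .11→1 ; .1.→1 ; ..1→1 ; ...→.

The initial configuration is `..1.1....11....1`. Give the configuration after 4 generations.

111111..1111..11
.....1111..1111.
....11..1111..11
1..111111..11111

1..111111..11111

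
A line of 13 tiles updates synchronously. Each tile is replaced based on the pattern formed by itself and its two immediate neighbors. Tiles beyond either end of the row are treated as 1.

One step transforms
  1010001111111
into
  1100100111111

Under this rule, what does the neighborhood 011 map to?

0

At position 6 the neighborhood is 011; the next row has 0 there.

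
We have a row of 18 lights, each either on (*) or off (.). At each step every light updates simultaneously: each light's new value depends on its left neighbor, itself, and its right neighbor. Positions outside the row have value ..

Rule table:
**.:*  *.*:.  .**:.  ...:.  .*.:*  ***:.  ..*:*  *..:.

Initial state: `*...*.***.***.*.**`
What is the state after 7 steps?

*.*.*.*.*.*.*.*..*

*..**...*...*.*..*
*.*.*..**..**.*.**
*.*.*.*.*.*.*.*..*
*.*.*.*.*.*.*.*.**
*.*.*.*.*.*.*.*..*  (repeats step 3; period 2)
step 7: *.*.*.*.*.*.*.*..*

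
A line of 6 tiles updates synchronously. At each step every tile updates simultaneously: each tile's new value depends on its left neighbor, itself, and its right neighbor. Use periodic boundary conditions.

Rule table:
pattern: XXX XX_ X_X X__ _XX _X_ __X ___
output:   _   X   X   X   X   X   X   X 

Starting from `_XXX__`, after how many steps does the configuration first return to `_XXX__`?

2

XX_XXX
_XXX__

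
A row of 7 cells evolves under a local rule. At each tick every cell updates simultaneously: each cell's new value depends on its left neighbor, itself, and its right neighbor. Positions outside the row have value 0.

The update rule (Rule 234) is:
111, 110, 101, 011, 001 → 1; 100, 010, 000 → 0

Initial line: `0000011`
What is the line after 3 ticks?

0000111
0001111
0011111

0011111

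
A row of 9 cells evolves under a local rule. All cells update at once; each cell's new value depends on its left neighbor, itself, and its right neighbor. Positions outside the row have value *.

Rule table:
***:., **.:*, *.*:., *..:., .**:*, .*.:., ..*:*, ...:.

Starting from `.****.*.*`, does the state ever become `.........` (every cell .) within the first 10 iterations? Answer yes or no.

no

.*..*...*
...*...**
..*...**.
.*...***.
....**.*.
...***...
..**.*..*
.***...**
.*.*..**.
.....***.
iteration 10 is .....***., still not uniform .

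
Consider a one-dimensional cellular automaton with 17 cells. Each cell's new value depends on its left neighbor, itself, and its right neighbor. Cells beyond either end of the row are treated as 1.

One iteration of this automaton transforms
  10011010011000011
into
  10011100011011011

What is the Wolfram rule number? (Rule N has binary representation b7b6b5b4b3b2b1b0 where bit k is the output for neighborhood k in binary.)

position 16: 111 → 1  (bit 7 = 1)
position 0: 110 → 1  (bit 6 = 1)
position 5: 101 → 1  (bit 5 = 1)
position 1: 100 → 0  (bit 4 = 0)
position 3: 011 → 1  (bit 3 = 1)
position 6: 010 → 0  (bit 2 = 0)
position 2: 001 → 0  (bit 1 = 0)
position 12: 000 → 1  (bit 0 = 1)
bits b7..b0 = 11101001 = 233

233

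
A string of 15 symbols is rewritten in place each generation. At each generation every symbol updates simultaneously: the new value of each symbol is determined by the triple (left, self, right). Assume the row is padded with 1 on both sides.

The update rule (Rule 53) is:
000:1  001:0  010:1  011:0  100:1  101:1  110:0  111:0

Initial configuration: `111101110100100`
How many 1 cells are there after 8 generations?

000010001110110
111011100001001
000100011101100
110111000010010
001000111011011
101110000100100
010001110110110
111100001001001
count of 1: 7

7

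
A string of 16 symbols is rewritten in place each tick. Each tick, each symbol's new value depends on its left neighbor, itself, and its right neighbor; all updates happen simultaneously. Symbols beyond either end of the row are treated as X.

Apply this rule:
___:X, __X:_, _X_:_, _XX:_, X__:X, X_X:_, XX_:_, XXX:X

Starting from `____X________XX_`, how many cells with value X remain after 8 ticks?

tick 1: XXX__XXXXXXX____
tick 2: XX_X__XXXXX_XXX_
tick 3: X___X__XXX___X__
tick 4: _XX__X__X_XX__X_
tick 5: ___X__X_____X___
tick 6: XX__X__XXXX__XX_
tick 7: X_X__X__XX_X____
tick 8: ___X__X_____XXX_
count of X: 5

5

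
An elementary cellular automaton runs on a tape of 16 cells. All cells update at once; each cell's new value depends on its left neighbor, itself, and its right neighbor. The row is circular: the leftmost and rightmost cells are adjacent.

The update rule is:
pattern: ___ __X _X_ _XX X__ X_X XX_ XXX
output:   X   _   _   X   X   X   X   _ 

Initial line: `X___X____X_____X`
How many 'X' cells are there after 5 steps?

10

XXX__XXX__XXXX_X
__XX_X_XX_X__XXX
X_XXX_XXXX_X_X_X
XXX_XXX__XX_X_XX
__XXX_XX_XXX_XX_
count of X: 10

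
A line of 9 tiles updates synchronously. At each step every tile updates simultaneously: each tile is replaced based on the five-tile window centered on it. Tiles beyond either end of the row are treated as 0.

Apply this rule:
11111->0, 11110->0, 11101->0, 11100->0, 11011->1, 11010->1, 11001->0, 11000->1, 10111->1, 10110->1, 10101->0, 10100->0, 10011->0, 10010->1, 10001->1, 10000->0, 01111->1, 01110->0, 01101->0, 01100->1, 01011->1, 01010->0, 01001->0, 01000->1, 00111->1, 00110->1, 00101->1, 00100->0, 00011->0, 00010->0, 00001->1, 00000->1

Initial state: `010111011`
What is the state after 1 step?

011100111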